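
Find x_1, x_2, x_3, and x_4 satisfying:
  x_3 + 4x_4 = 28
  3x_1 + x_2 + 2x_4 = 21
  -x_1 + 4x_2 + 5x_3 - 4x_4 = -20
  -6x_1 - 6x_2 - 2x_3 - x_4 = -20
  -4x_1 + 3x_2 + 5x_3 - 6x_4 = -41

Row-reduce the augmented matrix:
Swap R1 and R2.
R1 ← R1 / (3).
R3 ← R3 + 1·R1.
R4 ← R4 + 6·R1.
R5 ← R5 + 4·R1.
Swap R2 and R3.
R2 ← R2 / (13/3).
R1 ← R1 − 1/3·R2.
R4 ← R4 + 4·R2.
R5 ← R5 − 13/3·R2.
R1 ← R1 + 5/13·R3.
R2 ← R2 − 15/13·R3.
R4 ← R4 − 34/13·R3.
R4 ← R4 / (-137/13).
R1 ← R1 − 32/13·R4.
R2 ← R2 + 70/13·R4.
R3 ← R3 − 4·R4.
R5 reduces to 0 = 0, so the extra equation is consistent.
Reading off the reduced rows gives x_1 = 4, x_2 = -3, x_3 = 4, x_4 = 6.

x_1 = 4, x_2 = -3, x_3 = 4, x_4 = 6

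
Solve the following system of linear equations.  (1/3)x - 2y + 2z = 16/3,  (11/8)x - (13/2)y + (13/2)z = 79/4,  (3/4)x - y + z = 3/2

Row-reduce:
R1 ← R1 / (1/3).
R2 ← R2 − 11/8·R1.
R3 ← R3 − 3/4·R1.
R2 ← R2 / (7/4).
R1 ← R1 + 6·R2.
R3 ← R3 − 7/2·R2.
Row 3 reduces to 0 = -6, a contradiction. The system is inconsistent.

no solution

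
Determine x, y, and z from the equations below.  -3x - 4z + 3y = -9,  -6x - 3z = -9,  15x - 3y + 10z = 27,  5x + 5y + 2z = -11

Row-reduce the augmented matrix:
R1 ← R1 / (-3).
R2 ← R2 + 6·R1.
R3 ← R3 − 15·R1.
R4 ← R4 − 5·R1.
R2 ← R2 / (-6).
R1 ← R1 + 1·R2.
R3 ← R3 − 12·R2.
R4 ← R4 − 10·R2.
Swap R3 and R4.
R3 ← R3 / (11/3).
R1 ← R1 − 1/2·R3.
R2 ← R2 + 5/6·R3.
R4 reduces to 0 = 0, so the extra equation is consistent.
Reading off the reduced rows gives x = 3, y = -4, z = -3.

x = 3, y = -4, z = -3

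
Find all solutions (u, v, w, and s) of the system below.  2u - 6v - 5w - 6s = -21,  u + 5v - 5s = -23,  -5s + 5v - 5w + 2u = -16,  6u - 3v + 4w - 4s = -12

u = 2, v = 0, w = -1, s = 5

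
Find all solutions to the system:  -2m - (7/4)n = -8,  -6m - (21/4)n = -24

Row-reduce:
R1 ← R1 / (-2).
R2 ← R2 + 6·R1.
Rank is 1 with 2 unknowns, leaving n free.

infinitely many solutions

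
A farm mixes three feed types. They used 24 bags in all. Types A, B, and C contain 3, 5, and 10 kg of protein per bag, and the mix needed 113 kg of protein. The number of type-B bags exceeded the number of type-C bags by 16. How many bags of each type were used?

type-A bags: 6, type-B bags: 17, type-C bags: 1

Let a = type-A bags, b = type-B bags, c = type-C bags.
  a + b + c = 24
  3a + 5b + 10c = 113
  b - c = 16
Row-reduce the augmented matrix:
R2 ← R2 − 3·R1.
R2 ← R2 / (2).
R1 ← R1 − 1·R2.
R3 ← R3 − 1·R2.
R3 ← R3 / (-9/2).
R1 ← R1 + 5/2·R3.
R2 ← R2 − 7/2·R3.
Reading off the reduced rows gives a = 6, b = 17, c = 1.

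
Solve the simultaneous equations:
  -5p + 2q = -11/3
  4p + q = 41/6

Row-reduce the augmented matrix:
R1 ← R1 / (-5).
R2 ← R2 − 4·R1.
R2 ← R2 / (13/5).
R1 ← R1 + 2/5·R2.
Reading off the reduced rows gives p = 4/3, q = 3/2.

p = 4/3, q = 3/2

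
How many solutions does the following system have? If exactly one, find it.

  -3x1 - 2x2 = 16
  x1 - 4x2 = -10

x1 = -6, x2 = 1

From equation 2: x1 = -10 + 4·x2.
Substitute into equation 1 and solve: x2 = 1.
Then x1 = -6.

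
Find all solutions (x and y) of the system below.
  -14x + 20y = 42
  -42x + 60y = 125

no solution

Row-reduce:
R1 ← R1 / (-14).
R2 ← R2 + 42·R1.
Row 2 reduces to 0 = -1, a contradiction. The system is inconsistent.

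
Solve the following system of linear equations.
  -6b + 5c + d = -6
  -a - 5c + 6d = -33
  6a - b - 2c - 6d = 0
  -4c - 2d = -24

a = 3, b = 6, c = 6, d = 0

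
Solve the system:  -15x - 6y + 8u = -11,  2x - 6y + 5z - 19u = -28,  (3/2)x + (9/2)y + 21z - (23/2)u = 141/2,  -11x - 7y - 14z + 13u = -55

no solution

Row-reduce:
R1 ← R1 / (-15).
R2 ← R2 − 2·R1.
R3 ← R3 − 3/2·R1.
R4 ← R4 + 11·R1.
R2 ← R2 / (-34/5).
R1 ← R1 − 2/5·R2.
R3 ← R3 − 39/10·R2.
R4 ← R4 + 13/5·R2.
R3 ← R3 / (1623/68).
R1 ← R1 − 5/17·R3.
R2 ← R2 + 25/34·R3.
R4 ← R4 + 541/34·R3.
Row 4 reduces to 0 = -2/3, a contradiction. The system is inconsistent.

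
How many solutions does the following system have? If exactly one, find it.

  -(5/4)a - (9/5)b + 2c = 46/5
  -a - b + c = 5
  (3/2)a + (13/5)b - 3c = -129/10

Row-reduce:
R1 ← R1 / (-5/4).
R2 ← R2 + 1·R1.
R3 ← R3 − 3/2·R1.
R2 ← R2 / (11/25).
R1 ← R1 − 36/25·R2.
R3 ← R3 − 11/25·R2.
Row 3 reduces to 0 = 1/2, a contradiction. The system is inconsistent.

no solution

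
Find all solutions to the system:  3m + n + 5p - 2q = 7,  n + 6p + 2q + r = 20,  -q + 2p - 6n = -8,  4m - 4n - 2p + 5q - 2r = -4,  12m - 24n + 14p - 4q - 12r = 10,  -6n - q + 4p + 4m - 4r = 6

Row-reduce the augmented matrix:
R1 ← R1 / (3).
R4 ← R4 − 4·R1.
R5 ← R5 − 12·R1.
R6 ← R6 − 4·R1.
R1 ← R1 − 1/3·R2.
R3 ← R3 + 6·R2.
R4 ← R4 + 16/3·R2.
R5 ← R5 + 28·R2.
R6 ← R6 + 22/3·R2.
R3 ← R3 / (38).
R1 ← R1 + 1/3·R3.
R2 ← R2 − 6·R3.
R4 ← R4 − 70/3·R3.
R5 ← R5 − 162·R3.
R6 ← R6 − 124/3·R3.
R4 ← R4 / (220/19).
R1 ← R1 + 47/38·R4.
R2 ← R2 − 5/19·R4.
R3 ← R3 − 11/38·R4.
R5 ← R5 − 249/19·R4.
R6 ← R6 − 83/19·R4.
R5 ← R5 / (-101/11).
R1 ← R1 + 7/22·R5.
R2 ← R2 − 2/33·R5.
R3 ← R3 − 1/6·R5.
R4 ← R4 + 1/33·R5.
R6 ← R6 + 101/33·R5.
R6 reduces to 0 = 0, so the extra equation is consistent.
Reading off the reduced rows gives m = -2, n = 2, p = 3, q = 2, r = -4.

m = -2, n = 2, p = 3, q = 2, r = -4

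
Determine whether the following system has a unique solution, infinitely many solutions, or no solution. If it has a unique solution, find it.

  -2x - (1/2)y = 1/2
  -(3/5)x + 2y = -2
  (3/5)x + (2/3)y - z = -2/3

Row-reduce the augmented matrix:
R1 ← R1 / (-2).
R2 ← R2 + 3/5·R1.
R3 ← R3 − 3/5·R1.
R2 ← R2 / (43/20).
R1 ← R1 − 1/4·R2.
R3 ← R3 − 31/60·R2.
R3 ← R3 / (-1).
Reading off the reduced rows gives x = 0, y = -1, z = 0.

x = 0, y = -1, z = 0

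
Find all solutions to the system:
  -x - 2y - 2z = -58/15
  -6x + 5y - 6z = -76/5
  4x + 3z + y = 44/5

x = 6/5, y = 0, z = 4/3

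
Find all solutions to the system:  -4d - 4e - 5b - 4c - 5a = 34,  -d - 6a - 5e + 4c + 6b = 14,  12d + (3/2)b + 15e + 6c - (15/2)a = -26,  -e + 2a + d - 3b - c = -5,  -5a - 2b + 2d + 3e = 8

Row-reduce:
R1 ← R1 / (-5).
R2 ← R2 + 6·R1.
R3 ← R3 + 15/2·R1.
R4 ← R4 − 2·R1.
R5 ← R5 + 5·R1.
R2 ← R2 / (12).
R1 ← R1 − 1·R2.
R3 ← R3 − 9·R2.
R4 ← R4 + 5·R2.
R5 ← R5 − 3·R2.
R3 ← R3 / (27/5).
R1 ← R1 − 1/15·R3.
R2 ← R2 − 11/15·R3.
R4 ← R4 − 16/15·R3.
R5 ← R5 − 9/5·R3.
R4 ← R4 / (-217/108).
R1 ← R1 − 8/27·R4.
R2 ← R2 + 47/27·R4.
R3 ← R3 − 101/36·R4.
Row 5 reduces to 0 = -1/3, a contradiction. The system is inconsistent.

no solution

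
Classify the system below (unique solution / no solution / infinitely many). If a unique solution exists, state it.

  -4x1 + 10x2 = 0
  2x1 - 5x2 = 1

Row-reduce:
R1 ← R1 / (-4).
R2 ← R2 − 2·R1.
Row 2 reduces to 0 = 1, a contradiction. The system is inconsistent.

no solution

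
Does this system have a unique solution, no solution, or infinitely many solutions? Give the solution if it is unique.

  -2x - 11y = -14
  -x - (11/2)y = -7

Row-reduce:
R1 ← R1 / (-2).
R2 ← R2 + 1·R1.
Rank is 1 with 2 unknowns, leaving y free.

infinitely many solutions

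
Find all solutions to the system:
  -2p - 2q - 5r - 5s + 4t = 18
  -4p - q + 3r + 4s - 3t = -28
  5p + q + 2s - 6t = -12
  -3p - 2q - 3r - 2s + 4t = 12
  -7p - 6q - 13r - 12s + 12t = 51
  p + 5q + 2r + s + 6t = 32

no solution

Row-reduce:
R1 ← R1 / (-2).
R2 ← R2 + 4·R1.
R3 ← R3 − 5·R1.
R4 ← R4 + 3·R1.
R5 ← R5 + 7·R1.
R6 ← R6 − 1·R1.
R2 ← R2 / (3).
R1 ← R1 − 1·R2.
R3 ← R3 + 4·R2.
R4 ← R4 − 1·R2.
R5 ← R5 − 1·R2.
R6 ← R6 − 4·R2.
R3 ← R3 / (29/6).
R1 ← R1 + 11/6·R3.
R2 ← R2 − 13/3·R3.
R4 ← R4 − 1/6·R3.
R5 ← R5 − 1/6·R3.
R6 ← R6 + 107/6·R3.
R4 ← R4 / (16/29).
R1 ← R1 − 27/29·R4.
R2 ← R2 + 77/29·R4.
R3 ← R3 − 49/29·R4.
R5 ← R5 − 16/29·R4.
R6 ← R6 − 289/29·R4.
Swap R5 and R6.
R5 ← R5 / (-855/16).
R1 ← R1 + 93/16·R5.
R2 ← R2 − 251/16·R5.
R3 ← R3 + 135/16·R5.
R4 ← R4 − 59/16·R5.
Row 6 reduces to 0 = 3, a contradiction. The system is inconsistent.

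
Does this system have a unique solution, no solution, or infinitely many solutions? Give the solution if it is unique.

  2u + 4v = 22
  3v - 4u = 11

u = 1, v = 5

Row-reduce the augmented matrix:
R1 ← R1 / (2).
R2 ← R2 + 4·R1.
R2 ← R2 / (11).
R1 ← R1 − 2·R2.
Reading off the reduced rows gives u = 1, v = 5.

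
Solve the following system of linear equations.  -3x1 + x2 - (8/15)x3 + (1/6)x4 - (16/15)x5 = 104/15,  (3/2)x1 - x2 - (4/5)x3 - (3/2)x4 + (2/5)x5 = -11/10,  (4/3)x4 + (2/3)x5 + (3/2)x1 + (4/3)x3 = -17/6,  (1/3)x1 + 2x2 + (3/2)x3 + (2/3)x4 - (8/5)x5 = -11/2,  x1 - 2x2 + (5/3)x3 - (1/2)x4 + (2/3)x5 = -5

Row-reduce:
R1 ← R1 / (-3).
R2 ← R2 − 3/2·R1.
R3 ← R3 − 3/2·R1.
R4 ← R4 − 1/3·R1.
R5 ← R5 − 1·R1.
R2 ← R2 / (-1/2).
R1 ← R1 + 1/3·R2.
R3 ← R3 − 1/2·R2.
R4 ← R4 − 19/9·R2.
R5 ← R5 + 5/3·R2.
Swap R3 and R4.
R3 ← R3 / (-827/270).
R1 ← R1 − 8/9·R3.
R2 ← R2 − 32/15·R3.
R5 ← R5 − 227/45·R3.
Swap R4 and R5.
R4 ← R4 / (-22055/4962).
R1 ← R1 + 536/827·R4.
R2 ← R2 + 1415/1654·R4.
R3 ← R3 − 1430/827·R4.
Row 5 reduces to 0 = 3, a contradiction. The system is inconsistent.

no solution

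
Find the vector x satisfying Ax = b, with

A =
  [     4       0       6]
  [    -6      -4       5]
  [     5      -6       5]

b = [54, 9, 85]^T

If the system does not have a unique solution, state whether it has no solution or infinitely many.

x_1 = 6, x_2 = -5, x_3 = 5

Row-reduce the augmented matrix:
R1 ← R1 / (4).
R2 ← R2 + 6·R1.
R3 ← R3 − 5·R1.
R2 ← R2 / (-4).
R3 ← R3 + 6·R2.
R3 ← R3 / (-47/2).
R1 ← R1 − 3/2·R3.
R2 ← R2 + 7/2·R3.
Reading off the reduced rows gives x_1 = 6, x_2 = -5, x_3 = 5.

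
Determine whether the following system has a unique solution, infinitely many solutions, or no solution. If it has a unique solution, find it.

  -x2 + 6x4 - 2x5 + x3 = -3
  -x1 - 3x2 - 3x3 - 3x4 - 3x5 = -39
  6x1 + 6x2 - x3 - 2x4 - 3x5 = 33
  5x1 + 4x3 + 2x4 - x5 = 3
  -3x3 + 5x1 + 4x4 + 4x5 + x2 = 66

x1 = 3, x2 = 6, x3 = -3, x4 = 3, x5 = 6

Row-reduce the augmented matrix:
Swap R1 and R2.
R1 ← R1 / (-1).
R3 ← R3 − 6·R1.
R4 ← R4 − 5·R1.
R5 ← R5 − 5·R1.
R2 ← R2 / (-1).
R1 ← R1 − 3·R2.
R3 ← R3 + 12·R2.
R4 ← R4 + 15·R2.
R5 ← R5 + 14·R2.
R3 ← R3 / (-31).
R1 ← R1 − 6·R3.
R2 ← R2 + 1·R3.
R4 ← R4 + 26·R3.
R5 ← R5 + 32·R3.
R4 ← R4 / (-801/31).
R1 ← R1 − 99/31·R4.
R2 ← R2 + 94/31·R4.
R3 ← R3 − 92/31·R4.
R5 ← R5 + 1/31·R4.
R5 ← R5 / (125/9).
R1 ← R1 + 1·R5.
R2 ← R2 − 5/9·R5.
R3 ← R3 − 11/9·R5.
R4 ← R4 + 4/9·R5.
Reading off the reduced rows gives x1 = 3, x2 = 6, x3 = -3, x4 = 3, x5 = 6.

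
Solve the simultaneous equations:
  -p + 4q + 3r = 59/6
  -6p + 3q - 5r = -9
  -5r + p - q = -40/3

Row-reduce the augmented matrix:
R1 ← R1 / (-1).
R2 ← R2 + 6·R1.
R3 ← R3 − 1·R1.
R2 ← R2 / (-21).
R1 ← R1 + 4·R2.
R3 ← R3 − 3·R2.
R3 ← R3 / (-37/7).
R1 ← R1 − 29/21·R3.
R2 ← R2 − 23/21·R3.
Reading off the reduced rows gives p = -1/3, q = 1/2, r = 5/2.

p = -1/3, q = 1/2, r = 5/2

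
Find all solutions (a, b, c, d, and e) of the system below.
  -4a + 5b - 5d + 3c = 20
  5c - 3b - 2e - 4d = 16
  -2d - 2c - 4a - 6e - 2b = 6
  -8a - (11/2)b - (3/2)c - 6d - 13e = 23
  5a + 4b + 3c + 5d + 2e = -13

no solution

Row-reduce:
R1 ← R1 / (-4).
R3 ← R3 + 4·R1.
R4 ← R4 + 8·R1.
R5 ← R5 − 5·R1.
R2 ← R2 / (-3).
R1 ← R1 + 5/4·R2.
R3 ← R3 + 7·R2.
R4 ← R4 + 31/2·R2.
R5 ← R5 − 41/4·R2.
R3 ← R3 / (-50/3).
R1 ← R1 + 17/6·R3.
R2 ← R2 + 5/3·R3.
R4 ← R4 + 100/3·R3.
R5 ← R5 − 143/6·R3.
Swap R4 and R5.
R4 ← R4 / (68/25).
R1 ← R1 − 41/50·R4.
R2 ← R2 − 1/10·R4.
R3 ← R3 + 37/50·R4.
Row 5 reduces to 0 = 3, a contradiction. The system is inconsistent.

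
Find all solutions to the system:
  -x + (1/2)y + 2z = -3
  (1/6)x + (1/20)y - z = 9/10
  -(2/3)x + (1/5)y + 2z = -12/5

infinitely many solutions

Row-reduce:
R1 ← R1 / (-1).
R2 ← R2 − 1/6·R1.
R3 ← R3 + 2/3·R1.
R2 ← R2 / (2/15).
R1 ← R1 + 1/2·R2.
R3 ← R3 + 2/15·R2.
Rank is 2 with 3 unknowns, leaving z free.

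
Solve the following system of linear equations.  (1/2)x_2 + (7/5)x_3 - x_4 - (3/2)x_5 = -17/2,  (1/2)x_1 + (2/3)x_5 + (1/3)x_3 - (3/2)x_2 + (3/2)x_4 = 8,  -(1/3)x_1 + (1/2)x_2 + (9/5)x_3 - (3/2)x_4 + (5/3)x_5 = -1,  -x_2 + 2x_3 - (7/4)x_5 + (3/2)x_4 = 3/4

infinitely many solutions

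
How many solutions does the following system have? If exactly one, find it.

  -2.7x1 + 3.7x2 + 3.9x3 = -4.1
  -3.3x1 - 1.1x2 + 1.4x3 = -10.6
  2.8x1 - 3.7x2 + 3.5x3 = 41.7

Row-reduce the augmented matrix:
R1 ← R1 / (-27/10).
R2 ← R2 + 33/10·R1.
R3 ← R3 − 14/5·R1.
R2 ← R2 / (-253/45).
R1 ← R1 + 37/27·R2.
R3 ← R3 − 37/270·R2.
R3 ← R3 / (113279/15180).
R1 ← R1 + 947/1518·R3.
R2 ← R2 − 303/506·R3.
Reading off the reduced rows gives x1 = 6, x2 = -2, x3 = 5.

x1 = 6, x2 = -2, x3 = 5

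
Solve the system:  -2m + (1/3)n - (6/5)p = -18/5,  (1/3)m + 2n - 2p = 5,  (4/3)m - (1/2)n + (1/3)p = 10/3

m = 3, n = 0, p = -2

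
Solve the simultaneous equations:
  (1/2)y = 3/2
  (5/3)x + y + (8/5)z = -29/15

infinitely many solutions

Row-reduce:
Swap R1 and R2.
R1 ← R1 / (5/3).
R2 ← R2 / (1/2).
R1 ← R1 − 3/5·R2.
Rank is 2 with 3 unknowns, leaving z free.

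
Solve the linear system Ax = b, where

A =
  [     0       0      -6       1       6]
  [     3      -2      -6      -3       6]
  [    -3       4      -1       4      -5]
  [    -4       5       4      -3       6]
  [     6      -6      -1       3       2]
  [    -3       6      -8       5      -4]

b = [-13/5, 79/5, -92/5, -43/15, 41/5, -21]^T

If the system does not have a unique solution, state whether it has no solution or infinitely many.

x_1 = 8/3, x_2 = 0, x_3 = 0, x_4 = -13/5, x_5 = 0

Row-reduce the augmented matrix:
Swap R1 and R2.
R1 ← R1 / (3).
R3 ← R3 + 3·R1.
R4 ← R4 + 4·R1.
R5 ← R5 − 6·R1.
R6 ← R6 + 3·R1.
Swap R2 and R3.
R2 ← R2 / (2).
R1 ← R1 + 2/3·R2.
R4 ← R4 − 7/3·R2.
R5 ← R5 + 2·R2.
R6 ← R6 − 4·R2.
R3 ← R3 / (-6).
R1 ← R1 + 13/3·R3.
R2 ← R2 + 7/2·R3.
R4 ← R4 − 25/6·R3.
R5 ← R5 − 4·R3.
R4 ← R4 / (-269/36).
R1 ← R1 + 25/18·R4.
R2 ← R2 + 1/12·R4.
R3 ← R3 + 1/6·R4.
R5 ← R5 − 32/3·R4.
R5 ← R5 / (5183/269).
R1 ← R1 + 1388/269·R5.
R2 ← R2 + 858/269·R5.
R3 ← R3 + 371/269·R5.
R4 ← R4 + 612/269·R5.
R6 reduces to 0 = 0, so the extra equation is consistent.
Reading off the reduced rows gives x_1 = 8/3, x_2 = 0, x_3 = 0, x_4 = -13/5, x_5 = 0.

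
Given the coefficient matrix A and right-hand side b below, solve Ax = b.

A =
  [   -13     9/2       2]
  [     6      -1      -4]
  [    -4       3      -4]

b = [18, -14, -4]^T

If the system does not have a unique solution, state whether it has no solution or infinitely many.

Row-reduce:
R1 ← R1 / (-13).
R2 ← R2 − 6·R1.
R3 ← R3 + 4·R1.
R2 ← R2 / (14/13).
R1 ← R1 + 9/26·R2.
R3 ← R3 − 21/13·R2.
Row 3 reduces to 0 = -1, a contradiction. The system is inconsistent.

no solution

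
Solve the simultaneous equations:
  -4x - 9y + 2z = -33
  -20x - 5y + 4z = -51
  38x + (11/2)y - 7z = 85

Row-reduce:
R1 ← R1 / (-4).
R2 ← R2 + 20·R1.
R3 ← R3 − 38·R1.
R2 ← R2 / (40).
R1 ← R1 − 9/4·R2.
R3 ← R3 + 80·R2.
Row 3 reduces to 0 = -1/2, a contradiction. The system is inconsistent.

no solution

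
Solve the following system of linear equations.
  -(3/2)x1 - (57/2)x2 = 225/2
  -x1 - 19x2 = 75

infinitely many solutions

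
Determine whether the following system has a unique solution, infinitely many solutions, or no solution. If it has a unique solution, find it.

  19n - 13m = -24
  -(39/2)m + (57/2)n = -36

Row-reduce:
R1 ← R1 / (-13).
R2 ← R2 + 39/2·R1.
Rank is 1 with 2 unknowns, leaving n free.

infinitely many solutions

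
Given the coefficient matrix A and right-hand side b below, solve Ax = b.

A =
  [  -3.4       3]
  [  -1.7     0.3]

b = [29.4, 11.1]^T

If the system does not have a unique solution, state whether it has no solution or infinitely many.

x_1 = -6, x_2 = 3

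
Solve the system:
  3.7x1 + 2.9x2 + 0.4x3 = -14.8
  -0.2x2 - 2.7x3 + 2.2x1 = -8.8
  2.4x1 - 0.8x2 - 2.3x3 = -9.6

Row-reduce the augmented matrix:
R1 ← R1 / (37/10).
R2 ← R2 − 11/5·R1.
R3 ← R3 − 12/5·R1.
R2 ← R2 / (-356/185).
R1 ← R1 − 29/37·R2.
R3 ← R3 + 496/185·R2.
R3 ← R3 / (273/178).
R1 ← R1 + 775/712·R3.
R2 ← R2 − 1087/712·R3.
Reading off the reduced rows gives x1 = -4, x2 = 0, x3 = 0.

x1 = -4, x2 = 0, x3 = 0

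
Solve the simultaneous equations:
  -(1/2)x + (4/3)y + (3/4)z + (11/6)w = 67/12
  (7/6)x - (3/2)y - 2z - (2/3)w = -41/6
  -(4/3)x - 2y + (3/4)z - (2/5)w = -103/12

infinitely many solutions

Row-reduce:
R1 ← R1 / (-1/2).
R2 ← R2 − 7/6·R1.
R3 ← R3 + 4/3·R1.
R2 ← R2 / (29/18).
R1 ← R1 + 8/3·R2.
R3 ← R3 + 50/9·R2.
R3 ← R3 / (-245/116).
R1 ← R1 + 111/58·R3.
R2 ← R2 + 9/58·R3.
Rank is 3 with 4 unknowns, leaving w free.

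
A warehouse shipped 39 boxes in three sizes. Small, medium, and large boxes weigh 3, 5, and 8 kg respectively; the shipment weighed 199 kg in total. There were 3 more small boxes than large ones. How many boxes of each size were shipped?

small boxes: 13, medium boxes: 16, large boxes: 10

Let s = small boxes, m = medium boxes, l = large boxes.
  s + m + l = 39
  3s + 5m + 8l = 199
  s - l = 3
Row-reduce the augmented matrix:
R2 ← R2 − 3·R1.
R3 ← R3 − 1·R1.
R2 ← R2 / (2).
R1 ← R1 − 1·R2.
R3 ← R3 + 1·R2.
R3 ← R3 / (1/2).
R1 ← R1 + 3/2·R3.
R2 ← R2 − 5/2·R3.
Reading off the reduced rows gives s = 13, m = 16, l = 10.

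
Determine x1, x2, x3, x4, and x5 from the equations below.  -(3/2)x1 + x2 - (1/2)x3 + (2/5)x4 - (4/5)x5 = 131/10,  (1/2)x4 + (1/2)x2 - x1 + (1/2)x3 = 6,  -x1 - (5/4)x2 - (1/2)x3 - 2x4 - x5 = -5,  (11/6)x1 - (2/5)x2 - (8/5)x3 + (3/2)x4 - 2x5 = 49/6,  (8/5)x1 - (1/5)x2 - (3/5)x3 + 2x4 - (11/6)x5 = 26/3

Row-reduce the augmented matrix:
R1 ← R1 / (-3/2).
R2 ← R2 + 1·R1.
R3 ← R3 + 1·R1.
R4 ← R4 − 11/6·R1.
R5 ← R5 − 8/5·R1.
R2 ← R2 / (-1/6).
R1 ← R1 + 2/3·R2.
R3 ← R3 + 23/12·R2.
R4 ← R4 − 37/45·R2.
R5 ← R5 − 13/15·R2.
R3 ← R3 / (-39/4).
R1 ← R1 + 3·R3.
R2 ← R2 + 5·R3.
R4 ← R4 − 19/10·R3.
R5 ← R5 − 16/5·R3.
R4 ← R4 / (707/325).
R1 ← R1 − 21/65·R4.
R2 ← R2 − 74/65·R4.
R3 ← R3 − 33/65·R4.
R5 ← R5 − 131/65·R4.
R5 ← R5 / (-4007/7070).
R1 ← R1 − 68/101·R5.
R2 ← R2 − 2204/2121·R5.
R3 ← R3 − 748/707·R5.
R4 ← R4 + 1592/2121·R5.
Reading off the reduced rows gives x1 = -4, x2 = 2, x3 = -3, x4 = 5, x5 = -2.

x1 = -4, x2 = 2, x3 = -3, x4 = 5, x5 = -2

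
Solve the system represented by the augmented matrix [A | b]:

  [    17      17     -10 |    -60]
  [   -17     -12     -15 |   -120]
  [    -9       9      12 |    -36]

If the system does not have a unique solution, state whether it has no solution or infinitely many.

x_1 = 6, x_2 = -6, x_3 = 6

Row-reduce the augmented matrix:
R1 ← R1 / (17).
R2 ← R2 + 17·R1.
R3 ← R3 + 9·R1.
R2 ← R2 / (5).
R1 ← R1 − 1·R2.
R3 ← R3 − 18·R2.
R3 ← R3 / (1644/17).
R1 ← R1 − 75/17·R3.
R2 ← R2 + 5·R3.
Reading off the reduced rows gives x_1 = 6, x_2 = -6, x_3 = 6.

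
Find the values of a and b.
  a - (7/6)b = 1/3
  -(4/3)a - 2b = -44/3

a = 5, b = 4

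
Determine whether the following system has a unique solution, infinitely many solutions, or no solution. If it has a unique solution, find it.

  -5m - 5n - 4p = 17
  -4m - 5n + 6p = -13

Row-reduce:
R1 ← R1 / (-5).
R2 ← R2 + 4·R1.
R2 ← R2 / (-1).
R1 ← R1 − 1·R2.
Rank is 2 with 3 unknowns, leaving p free.

infinitely many solutions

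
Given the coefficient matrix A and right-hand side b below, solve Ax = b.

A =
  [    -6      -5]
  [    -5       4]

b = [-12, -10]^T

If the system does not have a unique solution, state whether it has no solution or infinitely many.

x_1 = 2, x_2 = 0

Row-reduce the augmented matrix:
R1 ← R1 / (-6).
R2 ← R2 + 5·R1.
R2 ← R2 / (49/6).
R1 ← R1 − 5/6·R2.
Reading off the reduced rows gives x_1 = 2, x_2 = 0.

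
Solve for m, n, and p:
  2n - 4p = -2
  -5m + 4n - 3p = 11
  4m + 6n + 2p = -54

Row-reduce the augmented matrix:
Swap R1 and R2.
R1 ← R1 / (-5).
R3 ← R3 − 4·R1.
R2 ← R2 / (2).
R1 ← R1 + 4/5·R2.
R3 ← R3 − 46/5·R2.
R3 ← R3 / (18).
R1 ← R1 + 1·R3.
R2 ← R2 + 2·R3.
Reading off the reduced rows gives m = -5, n = -5, p = -2.

m = -5, n = -5, p = -2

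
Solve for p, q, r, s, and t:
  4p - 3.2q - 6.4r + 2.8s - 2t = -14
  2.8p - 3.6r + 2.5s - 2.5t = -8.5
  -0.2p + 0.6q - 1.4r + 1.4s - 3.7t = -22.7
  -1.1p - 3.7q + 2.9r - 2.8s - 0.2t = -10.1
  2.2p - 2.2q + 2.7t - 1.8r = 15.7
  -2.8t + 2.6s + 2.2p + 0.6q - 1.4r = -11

Row-reduce the augmented matrix:
R1 ← R1 / (4).
R2 ← R2 − 14/5·R1.
R3 ← R3 + 1/5·R1.
R4 ← R4 + 11/10·R1.
R5 ← R5 − 11/5·R1.
R6 ← R6 − 11/5·R1.
R2 ← R2 / (56/25).
R1 ← R1 + 4/5·R2.
R3 ← R3 − 11/25·R2.
R4 ← R4 + 229/50·R2.
R5 ← R5 + 11/25·R2.
R6 ← R6 − 59/25·R2.
R3 ← R3 / (-53/28).
R1 ← R1 + 9/7·R3.
R2 ← R2 − 11/28·R3.
R4 ← R4 − 823/280·R3.
R5 ← R5 − 53/28·R3.
R6 ← R6 − 167/140·R3.
R4 ← R4 / (3447/2650).
R1 ← R1 + 43/530·R4.
R2 ← R2 − 571/1060·R4.
R3 ← R3 + 803/1060·R4.
R6 ← R6 − 1848/1325·R4.
Swap R5 and R6.
R5 ← R5 / (14669/2298).
R1 ← R1 − 13889/13788·R5.
R2 ← R2 − 63751/27576·R5.
R3 ← R3 + 85331/27576·R5.
R4 ← R4 + 45391/6894·R5.
R6 reduces to 0 = 0, so the extra equation is consistent.
Reading off the reduced rows gives p = 5, q = 4, r = 0, s = -4, t = 5.

p = 5, q = 4, r = 0, s = -4, t = 5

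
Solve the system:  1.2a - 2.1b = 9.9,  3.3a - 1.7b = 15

a = 3, b = -3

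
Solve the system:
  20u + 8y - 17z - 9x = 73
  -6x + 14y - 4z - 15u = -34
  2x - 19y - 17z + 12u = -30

Row-reduce:
R1 ← R1 / (-9).
R2 ← R2 + 6·R1.
R3 ← R3 − 2·R1.
R2 ← R2 / (26/3).
R1 ← R1 + 8/9·R2.
R3 ← R3 + 155/9·R2.
R3 ← R3 / (-242/39).
R1 ← R1 − 103/39·R3.
R2 ← R2 − 11/13·R3.
Rank is 3 with 4 unknowns, leaving u free.

infinitely many solutions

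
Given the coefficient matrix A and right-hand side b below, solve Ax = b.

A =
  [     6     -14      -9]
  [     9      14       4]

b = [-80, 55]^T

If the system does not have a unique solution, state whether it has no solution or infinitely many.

infinitely many solutions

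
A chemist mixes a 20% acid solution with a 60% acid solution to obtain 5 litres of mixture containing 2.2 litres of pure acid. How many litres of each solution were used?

Let a = litres of solution A, b = litres of solution B.
  a + b = 5
  (1/5)a + (3/5)b = 11/5
Row-reduce the augmented matrix:
R2 ← R2 − 1/5·R1.
R2 ← R2 / (2/5).
R1 ← R1 − 1·R2.
Reading off the reduced rows gives a = 2, b = 3.

litres of solution A: 2, litres of solution B: 3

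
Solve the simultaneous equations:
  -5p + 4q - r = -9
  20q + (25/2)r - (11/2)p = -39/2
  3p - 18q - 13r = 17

Row-reduce:
R1 ← R1 / (-5).
R2 ← R2 + 11/2·R1.
R3 ← R3 − 3·R1.
R2 ← R2 / (78/5).
R1 ← R1 + 4/5·R2.
R3 ← R3 + 78/5·R2.
Row 3 reduces to 0 = 2, a contradiction. The system is inconsistent.

no solution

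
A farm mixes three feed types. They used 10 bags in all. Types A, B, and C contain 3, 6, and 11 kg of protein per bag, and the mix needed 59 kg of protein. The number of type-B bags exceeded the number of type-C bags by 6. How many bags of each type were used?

type-A bags: 2, type-B bags: 7, type-C bags: 1

Let a = type-A bags, b = type-B bags, c = type-C bags.
  a + b + c = 10
  11c + 3a + 6b = 59
  b - c = 6
Row-reduce the augmented matrix:
R2 ← R2 − 3·R1.
R2 ← R2 / (3).
R1 ← R1 − 1·R2.
R3 ← R3 − 1·R2.
R3 ← R3 / (-11/3).
R1 ← R1 + 5/3·R3.
R2 ← R2 − 8/3·R3.
Reading off the reduced rows gives a = 2, b = 7, c = 1.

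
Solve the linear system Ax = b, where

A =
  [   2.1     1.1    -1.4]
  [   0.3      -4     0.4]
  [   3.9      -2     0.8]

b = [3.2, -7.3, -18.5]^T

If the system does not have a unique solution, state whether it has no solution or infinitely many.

Row-reduce the augmented matrix:
R1 ← R1 / (21/10).
R2 ← R2 − 3/10·R1.
R3 ← R3 − 39/10·R1.
R2 ← R2 / (-291/70).
R1 ← R1 − 11/21·R2.
R3 ← R3 + 283/70·R2.
R3 ← R3 / (1366/485).
R1 ← R1 + 172/291·R3.
R2 ← R2 + 14/97·R3.
Reading off the reduced rows gives x_1 = -3, x_2 = 1, x_3 = -6.

x_1 = -3, x_2 = 1, x_3 = -6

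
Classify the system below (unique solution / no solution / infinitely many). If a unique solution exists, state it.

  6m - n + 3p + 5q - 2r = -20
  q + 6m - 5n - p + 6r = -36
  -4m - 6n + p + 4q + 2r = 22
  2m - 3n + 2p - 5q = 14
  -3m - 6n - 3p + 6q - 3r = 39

Row-reduce the augmented matrix:
R1 ← R1 / (6).
R2 ← R2 − 6·R1.
R3 ← R3 + 4·R1.
R4 ← R4 − 2·R1.
R5 ← R5 + 3·R1.
R2 ← R2 / (-4).
R1 ← R1 + 1/6·R2.
R3 ← R3 + 20/3·R2.
R4 ← R4 + 8/3·R2.
R5 ← R5 + 13/2·R2.
R3 ← R3 / (29/3).
R1 ← R1 − 2/3·R3.
R2 ← R2 − 1·R3.
R4 ← R4 − 11/3·R3.
R5 ← R5 − 5·R3.
R4 ← R4 / (-270/29).
R1 ← R1 − 1/29·R4.
R2 ← R2 + 13/29·R4.
R3 ← R3 − 42/29·R4.
R5 ← R5 − 225/29·R4.
R5 ← R5 / (-31/3).
R1 ← R1 − 28/135·R5.
R2 ← R2 + 94/135·R5.
R3 ← R3 + 58/45·R5.
R4 ← R4 + 2/135·R5.
Reading off the reduced rows gives m = -4, n = -4, p = 0, q = -2, r = -5.

m = -4, n = -4, p = 0, q = -2, r = -5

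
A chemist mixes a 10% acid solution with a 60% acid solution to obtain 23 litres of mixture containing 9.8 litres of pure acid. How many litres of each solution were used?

Let a = litres of solution A, b = litres of solution B.
  b + a = 23
  (1/10)a + (3/5)b = 49/5
Row-reduce the augmented matrix:
R2 ← R2 − 1/10·R1.
R2 ← R2 / (1/2).
R1 ← R1 − 1·R2.
Reading off the reduced rows gives a = 8, b = 15.

litres of solution A: 8, litres of solution B: 15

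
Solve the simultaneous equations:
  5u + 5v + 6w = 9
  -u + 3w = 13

Row-reduce:
R1 ← R1 / (5).
R2 ← R2 + 1·R1.
R1 ← R1 − 1·R2.
Rank is 2 with 3 unknowns, leaving w free.

infinitely many solutions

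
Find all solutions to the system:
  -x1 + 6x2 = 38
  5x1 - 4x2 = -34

Row-reduce the augmented matrix:
R1 ← R1 / (-1).
R2 ← R2 − 5·R1.
R2 ← R2 / (26).
R1 ← R1 + 6·R2.
Reading off the reduced rows gives x1 = -2, x2 = 6.

x1 = -2, x2 = 6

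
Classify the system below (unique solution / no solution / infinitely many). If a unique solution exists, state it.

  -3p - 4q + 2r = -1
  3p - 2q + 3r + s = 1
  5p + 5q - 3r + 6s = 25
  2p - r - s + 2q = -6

p = -3, q = 5, r = 5, s = 5

Row-reduce the augmented matrix:
R1 ← R1 / (-3).
R2 ← R2 − 3·R1.
R3 ← R3 − 5·R1.
R4 ← R4 − 2·R1.
R2 ← R2 / (-6).
R1 ← R1 − 4/3·R2.
R3 ← R3 + 5/3·R2.
R4 ← R4 + 2/3·R2.
R3 ← R3 / (-19/18).
R1 ← R1 − 4/9·R3.
R2 ← R2 + 5/6·R3.
R4 ← R4 + 2/9·R3.
R4 ← R4 / (-44/19).
R1 ← R1 − 50/19·R4.
R2 ← R2 + 89/19·R4.
R3 ← R3 + 103/19·R4.
Reading off the reduced rows gives p = -3, q = 5, r = 5, s = 5.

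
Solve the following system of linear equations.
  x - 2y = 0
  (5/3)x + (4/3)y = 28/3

x = 4, y = 2

From equation 1: x = 0 + 2·y.
Substitute into equation 2 and solve: y = 2.
Then x = 4.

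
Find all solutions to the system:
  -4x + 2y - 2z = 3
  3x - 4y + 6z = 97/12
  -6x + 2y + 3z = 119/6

x = -7/4, y = 2/3, z = 8/3

Row-reduce the augmented matrix:
R1 ← R1 / (-4).
R2 ← R2 − 3·R1.
R3 ← R3 + 6·R1.
R2 ← R2 / (-5/2).
R1 ← R1 + 1/2·R2.
R3 ← R3 + 1·R2.
R3 ← R3 / (21/5).
R1 ← R1 + 2/5·R3.
R2 ← R2 + 9/5·R3.
Reading off the reduced rows gives x = -7/4, y = 2/3, z = 8/3.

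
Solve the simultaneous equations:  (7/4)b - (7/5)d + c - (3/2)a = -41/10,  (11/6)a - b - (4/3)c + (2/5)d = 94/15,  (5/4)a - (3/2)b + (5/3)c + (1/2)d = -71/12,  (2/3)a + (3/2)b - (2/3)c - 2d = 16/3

no solution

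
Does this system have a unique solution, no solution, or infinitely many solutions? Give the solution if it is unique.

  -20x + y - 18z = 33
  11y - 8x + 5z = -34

infinitely many solutions

Row-reduce:
R1 ← R1 / (-20).
R2 ← R2 + 8·R1.
R2 ← R2 / (53/5).
R1 ← R1 + 1/20·R2.
Rank is 2 with 3 unknowns, leaving z free.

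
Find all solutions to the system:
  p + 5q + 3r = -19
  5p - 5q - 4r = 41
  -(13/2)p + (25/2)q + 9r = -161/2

Row-reduce:
R2 ← R2 − 5·R1.
R3 ← R3 + 13/2·R1.
R2 ← R2 / (-30).
R1 ← R1 − 5·R2.
R3 ← R3 − 45·R2.
Rank is 2 with 3 unknowns, leaving r free.

infinitely many solutions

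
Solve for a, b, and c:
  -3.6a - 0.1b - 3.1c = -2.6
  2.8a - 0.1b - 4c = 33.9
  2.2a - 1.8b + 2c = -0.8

a = 5, b = 1, c = -5

Row-reduce the augmented matrix:
R1 ← R1 / (-18/5).
R2 ← R2 − 14/5·R1.
R3 ← R3 − 11/5·R1.
R2 ← R2 / (-8/45).
R1 ← R1 − 1/36·R2.
R3 ← R3 + 67/36·R2.
R3 ← R3 / (21511/320).
R1 ← R1 + 9/64·R3.
R2 ← R2 − 577/16·R3.
Reading off the reduced rows gives a = 5, b = 1, c = -5.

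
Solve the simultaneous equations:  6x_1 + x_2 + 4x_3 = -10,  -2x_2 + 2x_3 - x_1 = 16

Row-reduce:
R1 ← R1 / (6).
R2 ← R2 + 1·R1.
R2 ← R2 / (-11/6).
R1 ← R1 − 1/6·R2.
Rank is 2 with 3 unknowns, leaving x_3 free.

infinitely many solutions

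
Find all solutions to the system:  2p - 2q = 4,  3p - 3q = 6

infinitely many solutions

Row-reduce:
R1 ← R1 / (2).
R2 ← R2 − 3·R1.
Rank is 1 with 2 unknowns, leaving q free.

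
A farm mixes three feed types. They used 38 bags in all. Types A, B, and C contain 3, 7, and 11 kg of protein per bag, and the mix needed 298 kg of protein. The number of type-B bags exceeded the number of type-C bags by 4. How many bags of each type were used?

Let a = type-A bags, b = type-B bags, c = type-C bags.
  c + b + a = 38
  3a + 7b + 11c = 298
  -c + b = 4
Row-reduce the augmented matrix:
R2 ← R2 − 3·R1.
R2 ← R2 / (4).
R1 ← R1 − 1·R2.
R3 ← R3 − 1·R2.
R3 ← R3 / (-3).
R1 ← R1 + 1·R3.
R2 ← R2 − 2·R3.
Reading off the reduced rows gives a = 6, b = 18, c = 14.

type-A bags: 6, type-B bags: 18, type-C bags: 14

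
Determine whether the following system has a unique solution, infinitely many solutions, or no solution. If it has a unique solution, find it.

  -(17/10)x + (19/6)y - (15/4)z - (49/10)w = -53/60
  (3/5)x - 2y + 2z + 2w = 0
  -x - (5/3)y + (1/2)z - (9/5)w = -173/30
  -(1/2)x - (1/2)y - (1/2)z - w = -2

Row-reduce:
R1 ← R1 / (-17/10).
R2 ← R2 − 3/5·R1.
R3 ← R3 + 1·R1.
R4 ← R4 + 1/2·R1.
R2 ← R2 / (-15/17).
R1 ← R1 + 95/51·R2.
R3 ← R3 + 60/17·R2.
R4 ← R4 + 73/51·R2.
Swap R3 and R4.
R3 ← R3 / (-89/180).
R1 ← R1 − 7/9·R3.
R2 ← R2 + 23/30·R3.
Row 4 reduces to 0 = -4, a contradiction. The system is inconsistent.

no solution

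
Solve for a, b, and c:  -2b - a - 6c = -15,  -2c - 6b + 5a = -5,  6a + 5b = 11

Row-reduce the augmented matrix:
R1 ← R1 / (-1).
R2 ← R2 − 5·R1.
R3 ← R3 − 6·R1.
R2 ← R2 / (-16).
R1 ← R1 − 2·R2.
R3 ← R3 + 7·R2.
R3 ← R3 / (-22).
R1 ← R1 − 2·R3.
R2 ← R2 − 2·R3.
Reading off the reduced rows gives a = 1, b = 1, c = 2.

a = 1, b = 1, c = 2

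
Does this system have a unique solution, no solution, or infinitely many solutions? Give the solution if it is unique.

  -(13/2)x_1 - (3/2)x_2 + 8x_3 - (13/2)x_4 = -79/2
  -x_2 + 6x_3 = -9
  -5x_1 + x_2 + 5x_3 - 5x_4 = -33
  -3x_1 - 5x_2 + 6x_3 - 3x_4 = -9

no solution

Row-reduce:
R1 ← R1 / (-13/2).
R3 ← R3 + 5·R1.
R4 ← R4 + 3·R1.
R2 ← R2 / (-1).
R1 ← R1 − 3/13·R2.
R3 ← R3 − 28/13·R2.
R4 ← R4 + 56/13·R2.
R3 ← R3 / (153/13).
R1 ← R1 − 2/13·R3.
R2 ← R2 + 6·R3.
R4 ← R4 + 306/13·R3.
Row 4 reduces to 0 = 4, a contradiction. The system is inconsistent.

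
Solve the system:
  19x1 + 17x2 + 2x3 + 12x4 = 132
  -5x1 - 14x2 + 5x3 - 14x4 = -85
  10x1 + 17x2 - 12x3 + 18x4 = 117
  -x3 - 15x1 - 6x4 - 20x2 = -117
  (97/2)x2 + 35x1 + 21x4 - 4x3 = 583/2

no solution

Row-reduce:
R1 ← R1 / (19).
R2 ← R2 + 5·R1.
R3 ← R3 − 10·R1.
R4 ← R4 + 15·R1.
R5 ← R5 − 35·R1.
R2 ← R2 / (-181/19).
R1 ← R1 − 17/19·R2.
R3 ← R3 − 153/19·R2.
R4 ← R4 + 125/19·R2.
R5 ← R5 − 653/38·R2.
R3 ← R3 / (-1517/181).
R1 ← R1 − 113/181·R3.
R2 ← R2 + 105/181·R3.
R4 ← R4 + 586/181·R3.
R5 ← R5 − 827/362·R3.
R4 ← R4 / (15152/1517).
R1 ← R1 + 302/1517·R4.
R2 ← R2 − 1462/1517·R4.
R3 ← R3 + 456/1517·R4.
R5 ← R5 + 30304/1517·R4.
Row 5 reduces to 0 = -1, a contradiction. The system is inconsistent.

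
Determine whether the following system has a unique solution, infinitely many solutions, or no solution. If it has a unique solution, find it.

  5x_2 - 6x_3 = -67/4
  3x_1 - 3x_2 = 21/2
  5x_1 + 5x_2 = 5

Row-reduce the augmented matrix:
Swap R1 and R2.
R1 ← R1 / (3).
R3 ← R3 − 5·R1.
R2 ← R2 / (5).
R1 ← R1 + 1·R2.
R3 ← R3 − 10·R2.
R3 ← R3 / (12).
R1 ← R1 + 6/5·R3.
R2 ← R2 + 6/5·R3.
Reading off the reduced rows gives x_1 = 9/4, x_2 = -5/4, x_3 = 7/4.

x_1 = 9/4, x_2 = -5/4, x_3 = 7/4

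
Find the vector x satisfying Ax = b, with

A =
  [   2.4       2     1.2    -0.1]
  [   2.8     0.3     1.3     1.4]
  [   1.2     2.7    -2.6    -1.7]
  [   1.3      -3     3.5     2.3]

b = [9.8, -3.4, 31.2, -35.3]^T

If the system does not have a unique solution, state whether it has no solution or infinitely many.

x_1 = 1, x_2 = 6, x_3 = -4, x_4 = -2

Row-reduce the augmented matrix:
R1 ← R1 / (12/5).
R2 ← R2 − 14/5·R1.
R3 ← R3 − 6/5·R1.
R4 ← R4 − 13/10·R1.
R2 ← R2 / (-61/30).
R1 ← R1 − 5/6·R2.
R3 ← R3 − 17/10·R2.
R4 ← R4 + 49/12·R2.
R3 ← R3 / (-2003/610).
R1 ← R1 − 28/61·R3.
R2 ← R2 − 3/61·R3.
R4 ← R4 − 1861/610·R3.
R4 ← R4 / (-167689/160240).
R1 ← R1 − 8437/16024·R4.
R2 ← R2 + 3011/4006·R4.
R3 ← R3 − 233/2003·R4.
Reading off the reduced rows gives x_1 = 1, x_2 = 6, x_3 = -4, x_4 = -2.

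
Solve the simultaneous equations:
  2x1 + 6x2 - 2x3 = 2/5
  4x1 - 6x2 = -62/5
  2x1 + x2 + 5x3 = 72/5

x1 = -1, x2 = 7/5, x3 = 3

Row-reduce the augmented matrix:
R1 ← R1 / (2).
R2 ← R2 − 4·R1.
R3 ← R3 − 2·R1.
R2 ← R2 / (-18).
R1 ← R1 − 3·R2.
R3 ← R3 + 5·R2.
R3 ← R3 / (53/9).
R1 ← R1 + 1/3·R3.
R2 ← R2 + 2/9·R3.
Reading off the reduced rows gives x1 = -1, x2 = 7/5, x3 = 3.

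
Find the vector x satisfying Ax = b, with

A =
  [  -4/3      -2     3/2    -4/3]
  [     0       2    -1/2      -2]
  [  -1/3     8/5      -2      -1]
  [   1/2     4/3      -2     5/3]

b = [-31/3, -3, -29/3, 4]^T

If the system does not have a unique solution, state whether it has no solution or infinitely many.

Row-reduce the augmented matrix:
R1 ← R1 / (-4/3).
R3 ← R3 + 1/3·R1.
R4 ← R4 − 1/2·R1.
R2 ← R2 / (2).
R1 ← R1 − 3/2·R2.
R3 ← R3 − 21/10·R2.
R4 ← R4 − 7/12·R2.
R3 ← R3 / (-37/20).
R1 ← R1 + 3/4·R3.
R2 ← R2 + 1/4·R3.
R4 ← R4 + 31/24·R3.
R4 ← R4 / (499/666).
R1 ← R1 − 71/37·R4.
R2 ← R2 + 265/222·R4.
R3 ← R3 + 86/111·R4.
Reading off the reduced rows gives x_1 = 2, x_2 = 5, x_3 = 6, x_4 = 5.

x_1 = 2, x_2 = 5, x_3 = 6, x_4 = 5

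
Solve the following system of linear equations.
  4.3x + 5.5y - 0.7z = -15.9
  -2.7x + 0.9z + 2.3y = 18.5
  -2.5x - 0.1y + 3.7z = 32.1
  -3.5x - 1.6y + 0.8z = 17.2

x = -4, y = 1, z = 6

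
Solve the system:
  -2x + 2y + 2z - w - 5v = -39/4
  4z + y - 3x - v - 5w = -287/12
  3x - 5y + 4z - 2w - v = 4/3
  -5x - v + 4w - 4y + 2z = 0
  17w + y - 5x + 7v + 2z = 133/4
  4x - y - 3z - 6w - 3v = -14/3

Row-reduce the augmented matrix:
R1 ← R1 / (-2).
R2 ← R2 + 3·R1.
R3 ← R3 − 3·R1.
R4 ← R4 + 5·R1.
R5 ← R5 + 5·R1.
R6 ← R6 − 4·R1.
R2 ← R2 / (-2).
R1 ← R1 + 1·R2.
R3 ← R3 + 2·R2.
R4 ← R4 + 9·R2.
R5 ← R5 + 4·R2.
R6 ← R6 − 3·R2.
R3 ← R3 / (6).
R1 ← R1 + 3/2·R3.
R2 ← R2 + 1/2·R3.
R4 ← R4 + 15/2·R3.
R5 ← R5 + 5·R3.
R6 ← R6 − 5/2·R3.
R4 ← R4 / (89/4).
R1 ← R1 − 9/4·R4.
R2 ← R2 − 7/4·R4.
R5 ← R5 − 53/2·R4.
R6 ← R6 + 53/4·R4.
R5 ← R5 / (3335/89).
R1 ← R1 + 72/89·R5.
R2 ← R2 + 145/89·R5.
R3 ← R3 + 5/2·R5.
R4 ← R4 + 146/89·R5.
R6 ← R6 + 3335/178·R5.
R6 reduces to 0 = 0, so the extra equation is consistent.
Reading off the reduced rows gives x = 7/3, y = -1/2, z = -2/3, w = 11/4, v = 0.

x = 7/3, y = -1/2, z = -2/3, w = 11/4, v = 0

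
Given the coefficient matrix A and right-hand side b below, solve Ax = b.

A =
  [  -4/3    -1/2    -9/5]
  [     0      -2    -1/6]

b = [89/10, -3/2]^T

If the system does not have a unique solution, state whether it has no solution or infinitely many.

infinitely many solutions

Row-reduce:
R1 ← R1 / (-4/3).
R2 ← R2 / (-2).
R1 ← R1 − 3/8·R2.
Rank is 2 with 3 unknowns, leaving x_3 free.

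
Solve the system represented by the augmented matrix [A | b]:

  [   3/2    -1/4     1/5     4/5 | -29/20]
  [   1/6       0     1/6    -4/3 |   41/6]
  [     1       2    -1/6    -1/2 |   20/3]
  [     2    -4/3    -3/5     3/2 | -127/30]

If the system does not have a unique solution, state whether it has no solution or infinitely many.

Row-reduce the augmented matrix:
R1 ← R1 / (3/2).
R2 ← R2 − 1/6·R1.
R3 ← R3 − 1·R1.
R4 ← R4 − 2·R1.
R2 ← R2 / (1/36).
R1 ← R1 + 1/6·R2.
R3 ← R3 − 13/6·R2.
R4 ← R4 + 1·R2.
R3 ← R3 / (-347/30).
R1 ← R1 − 1·R3.
R2 ← R2 − 26/5·R3.
R4 ← R4 − 13/3·R3.
R4 ← R4 / (-99871/10410).
R1 ← R1 − 521/347·R4.
R2 ← R2 + 622/347·R4.
R3 ← R3 + 3297/347·R4.
Reading off the reduced rows gives x_1 = 2, x_2 = 1, x_3 = -1, x_4 = -5.

x_1 = 2, x_2 = 1, x_3 = -1, x_4 = -5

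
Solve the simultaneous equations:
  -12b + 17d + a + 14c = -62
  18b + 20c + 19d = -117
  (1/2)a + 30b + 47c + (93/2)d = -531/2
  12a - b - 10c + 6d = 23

no solution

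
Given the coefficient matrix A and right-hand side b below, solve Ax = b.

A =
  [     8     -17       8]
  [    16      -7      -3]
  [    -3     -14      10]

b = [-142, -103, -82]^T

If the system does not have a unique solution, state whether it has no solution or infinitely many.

x_1 = -4, x_2 = 6, x_3 = -1

Row-reduce the augmented matrix:
R1 ← R1 / (8).
R2 ← R2 − 16·R1.
R3 ← R3 + 3·R1.
R2 ← R2 / (27).
R1 ← R1 + 17/8·R2.
R3 ← R3 + 163/8·R2.
R3 ← R3 / (-289/216).
R1 ← R1 + 107/216·R3.
R2 ← R2 + 19/27·R3.
Reading off the reduced rows gives x_1 = -4, x_2 = 6, x_3 = -1.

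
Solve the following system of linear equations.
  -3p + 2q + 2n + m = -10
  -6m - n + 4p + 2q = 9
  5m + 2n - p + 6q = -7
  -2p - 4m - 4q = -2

Row-reduce:
R2 ← R2 + 6·R1.
R3 ← R3 − 5·R1.
R4 ← R4 + 4·R1.
R2 ← R2 / (11).
R1 ← R1 − 2·R2.
R3 ← R3 + 8·R2.
R4 ← R4 − 8·R2.
R3 ← R3 / (42/11).
R1 ← R1 + 5/11·R3.
R2 ← R2 + 14/11·R3.
R4 ← R4 + 42/11·R3.
Row 4 reduces to 0 = 1, a contradiction. The system is inconsistent.

no solution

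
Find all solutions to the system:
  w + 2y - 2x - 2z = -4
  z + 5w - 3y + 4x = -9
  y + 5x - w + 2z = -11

infinitely many solutions

Row-reduce:
R1 ← R1 / (-2).
R2 ← R2 − 4·R1.
R3 ← R3 − 5·R1.
R1 ← R1 + 1·R2.
R3 ← R3 − 6·R2.
R3 ← R3 / (15).
R1 ← R1 + 2·R3.
R2 ← R2 + 3·R3.
Rank is 3 with 4 unknowns, leaving w free.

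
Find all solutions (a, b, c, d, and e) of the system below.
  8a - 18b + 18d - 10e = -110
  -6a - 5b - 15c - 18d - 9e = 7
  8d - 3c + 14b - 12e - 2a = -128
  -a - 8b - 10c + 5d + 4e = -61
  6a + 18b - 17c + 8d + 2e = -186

a = -1, b = -2, c = 6, d = -6, e = 3

Row-reduce the augmented matrix:
R1 ← R1 / (8).
R2 ← R2 + 6·R1.
R3 ← R3 + 2·R1.
R4 ← R4 + 1·R1.
R5 ← R5 − 6·R1.
R2 ← R2 / (-37/2).
R1 ← R1 + 9/4·R2.
R3 ← R3 − 19/2·R2.
R4 ← R4 + 41/4·R2.
R5 ← R5 − 63/2·R2.
R3 ← R3 / (-396/37).
R1 ← R1 − 135/74·R3.
R2 ← R2 − 30/37·R3.
R4 ← R4 + 125/74·R3.
R5 ← R5 + 1574/37·R3.
R4 ← R4 / (6443/792).
R1 ← R1 − 399/88·R4.
R2 ← R2 − 67/66·R4.
R3 ← R3 + 377/396·R4.
R5 ← R5 + 10625/198·R4.
R5 ← R5 / (66354/379).
R1 ← R1 + 76078/6443·R5.
R2 ← R2 + 17943/6443·R5.
R3 ← R3 − 25530/6443·R5.
R4 ← R4 − 12290/6443·R5.
Reading off the reduced rows gives a = -1, b = -2, c = 6, d = -6, e = 3.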